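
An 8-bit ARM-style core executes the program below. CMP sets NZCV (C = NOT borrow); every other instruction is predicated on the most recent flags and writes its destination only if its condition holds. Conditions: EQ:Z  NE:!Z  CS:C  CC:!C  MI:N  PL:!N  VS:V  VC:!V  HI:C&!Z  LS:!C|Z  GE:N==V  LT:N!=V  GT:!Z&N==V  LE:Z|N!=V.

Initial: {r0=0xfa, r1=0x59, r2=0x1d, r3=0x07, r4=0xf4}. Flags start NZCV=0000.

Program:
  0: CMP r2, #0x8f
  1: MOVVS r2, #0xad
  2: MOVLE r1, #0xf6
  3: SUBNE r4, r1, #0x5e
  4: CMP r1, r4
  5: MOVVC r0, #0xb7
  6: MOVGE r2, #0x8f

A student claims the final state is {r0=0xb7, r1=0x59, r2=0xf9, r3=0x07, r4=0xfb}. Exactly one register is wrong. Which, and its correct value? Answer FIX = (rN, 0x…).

[0] flags=1001 → (cmp)
[1] flags=1001 VS?T → r2=0xad
[2] flags=1001 LE?F → skip
[3] flags=1001 NE?T → r4=0xfb
[4] flags=0000 → (cmp)
[5] flags=0000 VC?T → r0=0xb7
[6] flags=0000 GE?T → r2=0x8f

FIX = (r2, 0x8f)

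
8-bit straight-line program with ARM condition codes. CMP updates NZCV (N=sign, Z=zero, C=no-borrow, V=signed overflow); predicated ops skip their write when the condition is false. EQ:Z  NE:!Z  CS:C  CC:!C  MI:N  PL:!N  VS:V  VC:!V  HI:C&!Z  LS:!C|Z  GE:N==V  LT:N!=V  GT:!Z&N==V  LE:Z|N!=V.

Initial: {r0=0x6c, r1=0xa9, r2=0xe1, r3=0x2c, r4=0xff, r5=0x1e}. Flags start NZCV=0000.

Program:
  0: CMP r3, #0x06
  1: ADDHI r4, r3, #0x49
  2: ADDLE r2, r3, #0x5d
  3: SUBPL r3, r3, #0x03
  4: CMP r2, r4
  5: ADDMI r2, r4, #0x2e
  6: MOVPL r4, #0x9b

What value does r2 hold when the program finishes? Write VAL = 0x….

[0] flags=0010 → (cmp)
[1] flags=0010 HI?T → r4=0x75
[2] flags=0010 LE?F → skip
[3] flags=0010 PL?T → r3=0x29
[4] flags=0011 → (cmp)
[5] flags=0011 MI?F → skip
[6] flags=0011 PL?T → r4=0x9b

VAL = 0xe1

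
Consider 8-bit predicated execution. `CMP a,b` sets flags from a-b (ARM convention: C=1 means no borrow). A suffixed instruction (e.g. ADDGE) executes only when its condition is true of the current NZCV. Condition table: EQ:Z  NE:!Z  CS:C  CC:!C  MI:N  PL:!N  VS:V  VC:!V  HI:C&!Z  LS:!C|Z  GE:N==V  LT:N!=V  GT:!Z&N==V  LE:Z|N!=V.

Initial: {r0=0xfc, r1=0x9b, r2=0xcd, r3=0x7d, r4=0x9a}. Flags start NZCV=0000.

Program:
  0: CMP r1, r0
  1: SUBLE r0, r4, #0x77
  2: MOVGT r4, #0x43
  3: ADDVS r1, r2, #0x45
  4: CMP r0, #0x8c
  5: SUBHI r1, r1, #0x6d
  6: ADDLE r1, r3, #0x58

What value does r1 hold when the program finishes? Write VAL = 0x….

VAL = 0x9b

[0] flags=1000 → (cmp)
[1] flags=1000 LE?T → r0=0x23
[2] flags=1000 GT?F → skip
[3] flags=1000 VS?F → skip
[4] flags=1001 → (cmp)
[5] flags=1001 HI?F → skip
[6] flags=1001 LE?F → skip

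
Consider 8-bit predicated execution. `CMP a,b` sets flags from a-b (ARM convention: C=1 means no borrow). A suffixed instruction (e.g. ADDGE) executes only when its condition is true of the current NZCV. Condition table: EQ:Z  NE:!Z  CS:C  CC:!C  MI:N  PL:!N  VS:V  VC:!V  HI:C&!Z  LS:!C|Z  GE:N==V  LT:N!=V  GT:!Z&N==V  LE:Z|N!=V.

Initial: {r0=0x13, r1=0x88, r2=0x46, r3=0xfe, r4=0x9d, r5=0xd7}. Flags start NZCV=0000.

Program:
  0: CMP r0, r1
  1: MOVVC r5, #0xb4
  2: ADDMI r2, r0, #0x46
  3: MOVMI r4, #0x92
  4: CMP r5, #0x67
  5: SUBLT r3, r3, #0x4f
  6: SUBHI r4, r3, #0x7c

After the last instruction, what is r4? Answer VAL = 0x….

VAL = 0x33

[0] flags=1001 → (cmp)
[1] flags=1001 VC?F → skip
[2] flags=1001 MI?T → r2=0x59
[3] flags=1001 MI?T → r4=0x92
[4] flags=0011 → (cmp)
[5] flags=0011 LT?T → r3=0xaf
[6] flags=0011 HI?T → r4=0x33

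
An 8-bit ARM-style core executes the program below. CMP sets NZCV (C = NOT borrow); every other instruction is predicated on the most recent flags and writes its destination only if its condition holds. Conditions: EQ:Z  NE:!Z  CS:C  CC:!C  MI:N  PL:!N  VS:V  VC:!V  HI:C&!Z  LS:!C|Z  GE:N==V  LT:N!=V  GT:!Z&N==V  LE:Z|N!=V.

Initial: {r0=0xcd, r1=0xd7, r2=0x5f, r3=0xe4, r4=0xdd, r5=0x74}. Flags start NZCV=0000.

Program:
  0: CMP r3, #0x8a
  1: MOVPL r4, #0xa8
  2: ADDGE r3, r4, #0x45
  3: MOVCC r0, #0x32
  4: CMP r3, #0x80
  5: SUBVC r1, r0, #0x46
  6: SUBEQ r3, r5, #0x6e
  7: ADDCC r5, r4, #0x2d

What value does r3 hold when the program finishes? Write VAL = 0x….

VAL = 0xed

[0] flags=0010 → (cmp)
[1] flags=0010 PL?T → r4=0xa8
[2] flags=0010 GE?T → r3=0xed
[3] flags=0010 CC?F → skip
[4] flags=0010 → (cmp)
[5] flags=0010 VC?T → r1=0x87
[6] flags=0010 EQ?F → skip
[7] flags=0010 CC?F → skip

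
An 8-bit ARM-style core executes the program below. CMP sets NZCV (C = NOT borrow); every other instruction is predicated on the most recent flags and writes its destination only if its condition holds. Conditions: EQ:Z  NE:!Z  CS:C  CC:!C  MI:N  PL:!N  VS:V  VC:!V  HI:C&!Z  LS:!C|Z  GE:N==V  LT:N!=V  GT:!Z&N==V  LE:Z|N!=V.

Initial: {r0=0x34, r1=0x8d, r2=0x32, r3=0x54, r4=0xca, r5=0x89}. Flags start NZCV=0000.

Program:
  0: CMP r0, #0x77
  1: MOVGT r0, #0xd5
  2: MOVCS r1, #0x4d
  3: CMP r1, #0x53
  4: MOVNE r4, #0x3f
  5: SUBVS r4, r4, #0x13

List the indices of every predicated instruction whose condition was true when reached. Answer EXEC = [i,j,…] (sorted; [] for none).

EXEC = [4,5]

0: ✓ CMP  NZCV=1000
1: · MOVGT
2: · MOVCS
3: ✓ CMP  NZCV=0011
4: ✓ MOVNE  r4←0x3f
5: ✓ SUBVS  r4←0x2c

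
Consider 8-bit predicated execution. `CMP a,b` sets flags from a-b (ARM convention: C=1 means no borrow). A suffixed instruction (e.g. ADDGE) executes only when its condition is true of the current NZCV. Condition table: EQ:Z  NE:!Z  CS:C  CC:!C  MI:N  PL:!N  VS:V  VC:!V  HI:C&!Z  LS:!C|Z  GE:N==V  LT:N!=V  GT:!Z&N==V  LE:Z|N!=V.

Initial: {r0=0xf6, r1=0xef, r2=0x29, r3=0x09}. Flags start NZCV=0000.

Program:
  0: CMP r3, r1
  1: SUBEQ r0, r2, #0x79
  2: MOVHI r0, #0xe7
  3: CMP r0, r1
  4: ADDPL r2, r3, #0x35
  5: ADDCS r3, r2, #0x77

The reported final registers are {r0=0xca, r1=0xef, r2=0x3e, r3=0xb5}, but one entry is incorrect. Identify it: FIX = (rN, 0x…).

[0] flags=0000 → (cmp)
[1] flags=0000 EQ?F → skip
[2] flags=0000 HI?F → skip
[3] flags=0010 → (cmp)
[4] flags=0010 PL?T → r2=0x3e
[5] flags=0010 CS?T → r3=0xb5

FIX = (r0, 0xf6)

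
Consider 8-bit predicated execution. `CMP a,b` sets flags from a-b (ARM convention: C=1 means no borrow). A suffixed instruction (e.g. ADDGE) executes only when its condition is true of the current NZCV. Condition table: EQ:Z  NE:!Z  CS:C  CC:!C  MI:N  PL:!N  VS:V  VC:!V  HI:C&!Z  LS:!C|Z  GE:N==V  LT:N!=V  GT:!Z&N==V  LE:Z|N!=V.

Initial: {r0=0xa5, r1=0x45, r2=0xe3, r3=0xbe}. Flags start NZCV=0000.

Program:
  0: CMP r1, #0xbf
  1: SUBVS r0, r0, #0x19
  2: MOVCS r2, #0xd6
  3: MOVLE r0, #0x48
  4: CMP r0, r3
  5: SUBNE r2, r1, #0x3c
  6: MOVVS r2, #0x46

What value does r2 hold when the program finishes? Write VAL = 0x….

VAL = 0x09

0: ✓ CMP  NZCV=1001
1: ✓ SUBVS  r0←0x8c
2: · MOVCS
3: · MOVLE
4: ✓ CMP  NZCV=1000
5: ✓ SUBNE  r2←0x09
6: · MOVVS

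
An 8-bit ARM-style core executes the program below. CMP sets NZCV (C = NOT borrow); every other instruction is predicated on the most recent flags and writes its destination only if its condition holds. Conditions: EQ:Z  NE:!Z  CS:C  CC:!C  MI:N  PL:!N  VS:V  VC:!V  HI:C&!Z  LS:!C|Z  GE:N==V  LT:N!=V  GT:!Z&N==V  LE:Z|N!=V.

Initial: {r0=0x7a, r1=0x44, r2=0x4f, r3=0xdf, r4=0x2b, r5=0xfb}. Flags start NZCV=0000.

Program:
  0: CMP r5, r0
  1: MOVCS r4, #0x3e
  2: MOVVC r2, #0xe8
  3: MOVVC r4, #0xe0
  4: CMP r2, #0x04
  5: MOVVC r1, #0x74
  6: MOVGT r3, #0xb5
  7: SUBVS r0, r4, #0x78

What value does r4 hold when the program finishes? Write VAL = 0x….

0: ✓ CMP  NZCV=1010
1: ✓ MOVCS  r4←0x3e
2: ✓ MOVVC  r2←0xe8
3: ✓ MOVVC  r4←0xe0
4: ✓ CMP  NZCV=1010
5: ✓ MOVVC  r1←0x74
6: · MOVGT
7: · SUBVS

VAL = 0xe0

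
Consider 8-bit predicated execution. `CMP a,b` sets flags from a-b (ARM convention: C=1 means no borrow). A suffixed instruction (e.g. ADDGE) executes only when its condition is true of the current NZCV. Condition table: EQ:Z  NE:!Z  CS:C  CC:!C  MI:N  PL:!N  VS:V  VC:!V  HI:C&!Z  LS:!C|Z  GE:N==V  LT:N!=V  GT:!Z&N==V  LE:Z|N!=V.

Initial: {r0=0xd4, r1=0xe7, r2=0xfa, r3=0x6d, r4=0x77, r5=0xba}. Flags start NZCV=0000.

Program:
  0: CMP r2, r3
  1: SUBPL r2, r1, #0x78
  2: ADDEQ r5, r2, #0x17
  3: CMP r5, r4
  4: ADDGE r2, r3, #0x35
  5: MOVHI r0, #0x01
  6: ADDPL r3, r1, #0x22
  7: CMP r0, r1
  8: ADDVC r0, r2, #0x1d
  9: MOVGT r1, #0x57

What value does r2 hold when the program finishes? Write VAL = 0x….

VAL = 0xfa

0: ✓ CMP  NZCV=1010
1: · SUBPL
2: · ADDEQ
3: ✓ CMP  NZCV=0011
4: · ADDGE
5: ✓ MOVHI  r0←0x01
6: ✓ ADDPL  r3←0x09
7: ✓ CMP  NZCV=0000
8: ✓ ADDVC  r0←0x17
9: ✓ MOVGT  r1←0x57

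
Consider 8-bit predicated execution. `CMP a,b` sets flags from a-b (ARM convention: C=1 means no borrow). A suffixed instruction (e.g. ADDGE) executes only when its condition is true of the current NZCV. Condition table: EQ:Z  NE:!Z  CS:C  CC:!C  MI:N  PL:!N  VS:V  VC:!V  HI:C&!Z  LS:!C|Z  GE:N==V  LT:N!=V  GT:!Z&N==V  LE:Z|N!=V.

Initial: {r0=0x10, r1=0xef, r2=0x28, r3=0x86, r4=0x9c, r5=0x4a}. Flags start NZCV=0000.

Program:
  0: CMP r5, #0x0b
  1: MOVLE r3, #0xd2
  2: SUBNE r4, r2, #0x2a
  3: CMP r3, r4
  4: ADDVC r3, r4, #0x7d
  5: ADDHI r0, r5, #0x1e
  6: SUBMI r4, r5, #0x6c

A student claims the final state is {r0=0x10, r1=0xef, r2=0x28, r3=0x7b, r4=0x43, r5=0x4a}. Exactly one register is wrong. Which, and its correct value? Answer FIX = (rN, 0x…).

0: ✓ CMP  NZCV=0010
1: · MOVLE
2: ✓ SUBNE  r4←0xfe
3: ✓ CMP  NZCV=1000
4: ✓ ADDVC  r3←0x7b
5: · ADDHI
6: ✓ SUBMI  r4←0xde

FIX = (r4, 0xde)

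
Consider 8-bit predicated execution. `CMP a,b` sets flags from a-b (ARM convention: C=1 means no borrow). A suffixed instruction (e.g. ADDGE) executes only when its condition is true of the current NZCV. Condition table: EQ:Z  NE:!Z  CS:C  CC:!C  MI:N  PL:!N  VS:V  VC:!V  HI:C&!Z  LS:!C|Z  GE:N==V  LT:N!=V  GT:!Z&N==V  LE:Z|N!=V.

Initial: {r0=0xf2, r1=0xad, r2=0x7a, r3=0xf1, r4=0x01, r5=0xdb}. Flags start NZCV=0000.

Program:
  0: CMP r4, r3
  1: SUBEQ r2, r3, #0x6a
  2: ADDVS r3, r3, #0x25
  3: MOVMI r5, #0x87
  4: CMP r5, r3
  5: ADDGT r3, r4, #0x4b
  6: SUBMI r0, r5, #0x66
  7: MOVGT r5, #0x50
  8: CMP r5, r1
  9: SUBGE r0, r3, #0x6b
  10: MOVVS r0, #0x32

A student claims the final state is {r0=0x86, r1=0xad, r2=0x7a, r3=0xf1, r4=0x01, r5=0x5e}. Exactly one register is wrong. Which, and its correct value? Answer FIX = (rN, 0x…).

0: ✓ CMP  NZCV=0000
1: · SUBEQ
2: · ADDVS
3: · MOVMI
4: ✓ CMP  NZCV=1000
5: · ADDGT
6: ✓ SUBMI  r0←0x75
7: · MOVGT
8: ✓ CMP  NZCV=0010
9: ✓ SUBGE  r0←0x86
10: · MOVVS

FIX = (r5, 0xdb)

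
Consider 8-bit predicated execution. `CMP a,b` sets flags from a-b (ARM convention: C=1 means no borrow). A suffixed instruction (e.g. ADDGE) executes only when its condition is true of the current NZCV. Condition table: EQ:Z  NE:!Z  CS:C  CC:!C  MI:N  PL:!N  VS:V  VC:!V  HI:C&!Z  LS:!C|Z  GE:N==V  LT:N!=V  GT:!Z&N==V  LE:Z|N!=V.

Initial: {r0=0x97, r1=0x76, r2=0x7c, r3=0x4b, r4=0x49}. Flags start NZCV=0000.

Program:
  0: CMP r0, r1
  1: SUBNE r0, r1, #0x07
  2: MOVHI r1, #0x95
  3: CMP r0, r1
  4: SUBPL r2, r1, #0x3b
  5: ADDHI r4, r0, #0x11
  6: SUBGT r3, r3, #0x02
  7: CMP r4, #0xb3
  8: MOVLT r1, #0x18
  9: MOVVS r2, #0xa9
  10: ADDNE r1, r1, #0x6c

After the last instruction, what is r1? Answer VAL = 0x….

VAL = 0x01

0: ✓ CMP  NZCV=0011
1: ✓ SUBNE  r0←0x6f
2: ✓ MOVHI  r1←0x95
3: ✓ CMP  NZCV=1001
4: · SUBPL
5: · ADDHI
6: ✓ SUBGT  r3←0x49
7: ✓ CMP  NZCV=1001
8: · MOVLT
9: ✓ MOVVS  r2←0xa9
10: ✓ ADDNE  r1←0x01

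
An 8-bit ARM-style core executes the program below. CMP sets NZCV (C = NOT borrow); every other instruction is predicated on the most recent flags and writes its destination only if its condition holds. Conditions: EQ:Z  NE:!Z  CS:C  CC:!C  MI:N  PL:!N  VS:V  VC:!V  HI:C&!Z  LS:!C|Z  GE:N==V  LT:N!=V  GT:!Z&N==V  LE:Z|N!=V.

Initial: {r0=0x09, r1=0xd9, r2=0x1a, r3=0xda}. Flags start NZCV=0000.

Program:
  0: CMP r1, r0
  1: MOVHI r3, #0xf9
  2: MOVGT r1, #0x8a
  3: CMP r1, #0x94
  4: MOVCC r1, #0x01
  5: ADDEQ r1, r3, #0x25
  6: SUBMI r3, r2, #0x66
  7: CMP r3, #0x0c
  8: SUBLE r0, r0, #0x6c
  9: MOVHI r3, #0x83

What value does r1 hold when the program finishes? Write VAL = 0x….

[0] flags=1010 → (cmp)
[1] flags=1010 HI?T → r3=0xf9
[2] flags=1010 GT?F → skip
[3] flags=0010 → (cmp)
[4] flags=0010 CC?F → skip
[5] flags=0010 EQ?F → skip
[6] flags=0010 MI?F → skip
[7] flags=1010 → (cmp)
[8] flags=1010 LE?T → r0=0x9d
[9] flags=1010 HI?T → r3=0x83

VAL = 0xd9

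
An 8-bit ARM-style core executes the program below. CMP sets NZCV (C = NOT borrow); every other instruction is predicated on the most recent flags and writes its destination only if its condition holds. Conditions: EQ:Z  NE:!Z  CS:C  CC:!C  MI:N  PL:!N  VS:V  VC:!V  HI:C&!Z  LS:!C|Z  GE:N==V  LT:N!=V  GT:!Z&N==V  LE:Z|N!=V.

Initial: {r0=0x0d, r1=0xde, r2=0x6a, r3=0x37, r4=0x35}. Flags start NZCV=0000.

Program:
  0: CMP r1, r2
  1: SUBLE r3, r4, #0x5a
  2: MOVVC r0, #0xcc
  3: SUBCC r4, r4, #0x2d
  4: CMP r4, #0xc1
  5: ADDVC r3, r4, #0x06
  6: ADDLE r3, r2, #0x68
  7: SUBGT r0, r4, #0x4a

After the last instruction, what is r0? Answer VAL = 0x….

VAL = 0xeb

0: ✓ CMP  NZCV=0011
1: ✓ SUBLE  r3←0xdb
2: · MOVVC
3: · SUBCC
4: ✓ CMP  NZCV=0000
5: ✓ ADDVC  r3←0x3b
6: · ADDLE
7: ✓ SUBGT  r0←0xeb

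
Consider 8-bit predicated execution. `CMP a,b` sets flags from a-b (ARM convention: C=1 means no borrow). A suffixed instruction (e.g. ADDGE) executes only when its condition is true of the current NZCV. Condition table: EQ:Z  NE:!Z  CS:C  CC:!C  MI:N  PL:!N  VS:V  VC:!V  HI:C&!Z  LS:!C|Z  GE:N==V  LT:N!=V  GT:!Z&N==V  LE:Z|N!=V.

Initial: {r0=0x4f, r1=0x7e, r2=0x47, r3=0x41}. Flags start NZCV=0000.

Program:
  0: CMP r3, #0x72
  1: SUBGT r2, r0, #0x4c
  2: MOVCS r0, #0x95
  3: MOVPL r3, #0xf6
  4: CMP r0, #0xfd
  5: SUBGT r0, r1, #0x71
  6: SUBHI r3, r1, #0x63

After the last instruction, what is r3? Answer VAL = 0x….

VAL = 0x41

0: ✓ CMP  NZCV=1000
1: · SUBGT
2: · MOVCS
3: · MOVPL
4: ✓ CMP  NZCV=0000
5: ✓ SUBGT  r0←0x0d
6: · SUBHI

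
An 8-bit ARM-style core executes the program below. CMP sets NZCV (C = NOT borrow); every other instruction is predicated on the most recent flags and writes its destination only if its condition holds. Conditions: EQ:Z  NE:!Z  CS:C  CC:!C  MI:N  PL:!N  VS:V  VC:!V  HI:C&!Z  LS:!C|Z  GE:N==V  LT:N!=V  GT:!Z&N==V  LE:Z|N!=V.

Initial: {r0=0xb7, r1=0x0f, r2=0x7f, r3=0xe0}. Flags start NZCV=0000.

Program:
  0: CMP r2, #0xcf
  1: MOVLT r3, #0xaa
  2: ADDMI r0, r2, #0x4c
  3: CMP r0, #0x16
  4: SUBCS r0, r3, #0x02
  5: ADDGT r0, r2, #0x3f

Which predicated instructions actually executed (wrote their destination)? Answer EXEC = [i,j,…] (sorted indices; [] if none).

EXEC = [2,4]

[0] flags=1001 → (cmp)
[1] flags=1001 LT?F → skip
[2] flags=1001 MI?T → r0=0xcb
[3] flags=1010 → (cmp)
[4] flags=1010 CS?T → r0=0xde
[5] flags=1010 GT?F → skip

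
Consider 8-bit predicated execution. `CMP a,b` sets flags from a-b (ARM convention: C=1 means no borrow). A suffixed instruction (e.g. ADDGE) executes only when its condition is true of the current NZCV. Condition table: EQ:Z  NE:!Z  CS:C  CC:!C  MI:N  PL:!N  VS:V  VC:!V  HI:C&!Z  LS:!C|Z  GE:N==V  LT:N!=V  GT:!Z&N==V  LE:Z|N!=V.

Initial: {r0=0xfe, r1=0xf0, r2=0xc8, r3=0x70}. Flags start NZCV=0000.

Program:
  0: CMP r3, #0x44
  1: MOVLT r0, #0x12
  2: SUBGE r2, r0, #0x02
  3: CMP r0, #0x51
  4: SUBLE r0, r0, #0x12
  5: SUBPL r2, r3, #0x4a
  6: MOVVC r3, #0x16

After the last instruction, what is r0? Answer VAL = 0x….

VAL = 0xec

[0] flags=0010 → (cmp)
[1] flags=0010 LT?F → skip
[2] flags=0010 GE?T → r2=0xfc
[3] flags=1010 → (cmp)
[4] flags=1010 LE?T → r0=0xec
[5] flags=1010 PL?F → skip
[6] flags=1010 VC?T → r3=0x16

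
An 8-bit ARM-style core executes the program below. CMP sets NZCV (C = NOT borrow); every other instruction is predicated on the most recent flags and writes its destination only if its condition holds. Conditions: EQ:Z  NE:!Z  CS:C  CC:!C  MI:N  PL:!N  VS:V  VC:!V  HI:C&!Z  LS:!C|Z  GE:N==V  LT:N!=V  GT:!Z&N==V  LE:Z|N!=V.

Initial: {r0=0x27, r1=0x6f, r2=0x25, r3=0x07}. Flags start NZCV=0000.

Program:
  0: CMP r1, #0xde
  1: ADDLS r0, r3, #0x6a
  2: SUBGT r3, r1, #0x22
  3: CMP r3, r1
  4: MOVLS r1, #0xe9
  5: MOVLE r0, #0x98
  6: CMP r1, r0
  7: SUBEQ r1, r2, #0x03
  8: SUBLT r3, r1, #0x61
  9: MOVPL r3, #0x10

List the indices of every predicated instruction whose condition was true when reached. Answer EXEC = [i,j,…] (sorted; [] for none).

0: ✓ CMP  NZCV=1001
1: ✓ ADDLS  r0←0x71
2: ✓ SUBGT  r3←0x4d
3: ✓ CMP  NZCV=1000
4: ✓ MOVLS  r1←0xe9
5: ✓ MOVLE  r0←0x98
6: ✓ CMP  NZCV=0010
7: · SUBEQ
8: · SUBLT
9: ✓ MOVPL  r3←0x10

EXEC = [1,2,4,5,9]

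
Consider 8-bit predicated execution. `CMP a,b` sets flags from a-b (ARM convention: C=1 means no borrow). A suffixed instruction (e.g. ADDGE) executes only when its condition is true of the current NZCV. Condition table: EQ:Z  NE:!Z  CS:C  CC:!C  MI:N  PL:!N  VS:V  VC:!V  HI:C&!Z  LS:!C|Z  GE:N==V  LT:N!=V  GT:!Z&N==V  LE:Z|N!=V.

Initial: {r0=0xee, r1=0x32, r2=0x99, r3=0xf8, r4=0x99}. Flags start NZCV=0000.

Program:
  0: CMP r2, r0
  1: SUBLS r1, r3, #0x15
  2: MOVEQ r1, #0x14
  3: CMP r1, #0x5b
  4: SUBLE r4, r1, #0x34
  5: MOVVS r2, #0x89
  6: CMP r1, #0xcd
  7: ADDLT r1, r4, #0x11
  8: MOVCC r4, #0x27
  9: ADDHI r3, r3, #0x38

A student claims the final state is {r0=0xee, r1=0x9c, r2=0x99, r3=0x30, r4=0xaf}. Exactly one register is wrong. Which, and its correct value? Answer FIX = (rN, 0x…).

[0] flags=1000 → (cmp)
[1] flags=1000 LS?T → r1=0xe3
[2] flags=1000 EQ?F → skip
[3] flags=1010 → (cmp)
[4] flags=1010 LE?T → r4=0xaf
[5] flags=1010 VS?F → skip
[6] flags=0010 → (cmp)
[7] flags=0010 LT?F → skip
[8] flags=0010 CC?F → skip
[9] flags=0010 HI?T → r3=0x30

FIX = (r1, 0xe3)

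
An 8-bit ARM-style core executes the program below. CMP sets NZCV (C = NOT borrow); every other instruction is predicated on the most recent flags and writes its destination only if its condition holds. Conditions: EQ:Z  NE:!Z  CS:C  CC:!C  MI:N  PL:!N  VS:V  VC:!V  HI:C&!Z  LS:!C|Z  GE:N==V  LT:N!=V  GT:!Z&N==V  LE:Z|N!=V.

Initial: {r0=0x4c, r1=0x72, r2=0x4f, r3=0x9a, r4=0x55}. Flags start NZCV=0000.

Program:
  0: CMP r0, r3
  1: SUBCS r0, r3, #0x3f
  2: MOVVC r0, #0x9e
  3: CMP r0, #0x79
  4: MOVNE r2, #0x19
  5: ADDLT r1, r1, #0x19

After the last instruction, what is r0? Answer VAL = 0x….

VAL = 0x4c

0: ✓ CMP  NZCV=1001
1: · SUBCS
2: · MOVVC
3: ✓ CMP  NZCV=1000
4: ✓ MOVNE  r2←0x19
5: ✓ ADDLT  r1←0x8b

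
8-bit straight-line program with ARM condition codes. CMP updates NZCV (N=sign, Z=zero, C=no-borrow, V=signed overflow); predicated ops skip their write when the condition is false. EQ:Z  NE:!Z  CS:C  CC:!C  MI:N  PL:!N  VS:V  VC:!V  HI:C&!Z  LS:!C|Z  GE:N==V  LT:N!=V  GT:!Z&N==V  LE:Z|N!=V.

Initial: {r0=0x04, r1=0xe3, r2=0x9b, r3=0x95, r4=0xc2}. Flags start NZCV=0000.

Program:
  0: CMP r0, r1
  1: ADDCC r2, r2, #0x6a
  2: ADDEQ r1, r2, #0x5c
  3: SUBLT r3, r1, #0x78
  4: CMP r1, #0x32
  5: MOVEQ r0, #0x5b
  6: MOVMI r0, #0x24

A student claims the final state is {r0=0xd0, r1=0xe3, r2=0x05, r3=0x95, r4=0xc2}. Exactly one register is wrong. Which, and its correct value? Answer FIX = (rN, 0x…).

[0] flags=0000 → (cmp)
[1] flags=0000 CC?T → r2=0x05
[2] flags=0000 EQ?F → skip
[3] flags=0000 LT?F → skip
[4] flags=1010 → (cmp)
[5] flags=1010 EQ?F → skip
[6] flags=1010 MI?T → r0=0x24

FIX = (r0, 0x24)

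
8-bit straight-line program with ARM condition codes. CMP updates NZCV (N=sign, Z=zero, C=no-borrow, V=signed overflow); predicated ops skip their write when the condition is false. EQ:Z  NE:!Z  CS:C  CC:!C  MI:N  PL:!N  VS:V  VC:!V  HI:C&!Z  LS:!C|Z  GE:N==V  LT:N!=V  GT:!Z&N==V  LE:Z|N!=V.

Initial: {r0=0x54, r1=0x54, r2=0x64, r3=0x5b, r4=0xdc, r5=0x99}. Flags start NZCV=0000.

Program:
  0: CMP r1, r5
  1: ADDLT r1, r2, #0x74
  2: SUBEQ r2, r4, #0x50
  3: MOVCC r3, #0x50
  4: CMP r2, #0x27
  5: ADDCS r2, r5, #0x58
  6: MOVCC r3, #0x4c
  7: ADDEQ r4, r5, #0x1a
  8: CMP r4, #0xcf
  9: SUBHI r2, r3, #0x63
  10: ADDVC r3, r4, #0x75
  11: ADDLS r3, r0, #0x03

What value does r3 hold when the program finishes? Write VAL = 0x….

0: ✓ CMP  NZCV=1001
1: · ADDLT
2: · SUBEQ
3: ✓ MOVCC  r3←0x50
4: ✓ CMP  NZCV=0010
5: ✓ ADDCS  r2←0xf1
6: · MOVCC
7: · ADDEQ
8: ✓ CMP  NZCV=0010
9: ✓ SUBHI  r2←0xed
10: ✓ ADDVC  r3←0x51
11: · ADDLS

VAL = 0x51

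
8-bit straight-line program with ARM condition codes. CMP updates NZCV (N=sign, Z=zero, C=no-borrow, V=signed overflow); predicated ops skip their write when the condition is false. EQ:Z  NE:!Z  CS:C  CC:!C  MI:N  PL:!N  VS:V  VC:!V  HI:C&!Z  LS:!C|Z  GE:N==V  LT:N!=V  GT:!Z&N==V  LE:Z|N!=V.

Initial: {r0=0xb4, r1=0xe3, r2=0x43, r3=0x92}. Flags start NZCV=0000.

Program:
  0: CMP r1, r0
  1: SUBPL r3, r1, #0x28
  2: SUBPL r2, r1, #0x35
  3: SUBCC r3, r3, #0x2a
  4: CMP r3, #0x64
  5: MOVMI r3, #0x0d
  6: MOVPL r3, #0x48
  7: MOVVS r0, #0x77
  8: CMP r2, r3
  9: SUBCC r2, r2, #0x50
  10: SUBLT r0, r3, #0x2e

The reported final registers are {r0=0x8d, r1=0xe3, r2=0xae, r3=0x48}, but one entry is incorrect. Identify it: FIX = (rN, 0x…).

FIX = (r0, 0x1a)

0: ✓ CMP  NZCV=0010
1: ✓ SUBPL  r3←0xbb
2: ✓ SUBPL  r2←0xae
3: · SUBCC
4: ✓ CMP  NZCV=0011
5: · MOVMI
6: ✓ MOVPL  r3←0x48
7: ✓ MOVVS  r0←0x77
8: ✓ CMP  NZCV=0011
9: · SUBCC
10: ✓ SUBLT  r0←0x1a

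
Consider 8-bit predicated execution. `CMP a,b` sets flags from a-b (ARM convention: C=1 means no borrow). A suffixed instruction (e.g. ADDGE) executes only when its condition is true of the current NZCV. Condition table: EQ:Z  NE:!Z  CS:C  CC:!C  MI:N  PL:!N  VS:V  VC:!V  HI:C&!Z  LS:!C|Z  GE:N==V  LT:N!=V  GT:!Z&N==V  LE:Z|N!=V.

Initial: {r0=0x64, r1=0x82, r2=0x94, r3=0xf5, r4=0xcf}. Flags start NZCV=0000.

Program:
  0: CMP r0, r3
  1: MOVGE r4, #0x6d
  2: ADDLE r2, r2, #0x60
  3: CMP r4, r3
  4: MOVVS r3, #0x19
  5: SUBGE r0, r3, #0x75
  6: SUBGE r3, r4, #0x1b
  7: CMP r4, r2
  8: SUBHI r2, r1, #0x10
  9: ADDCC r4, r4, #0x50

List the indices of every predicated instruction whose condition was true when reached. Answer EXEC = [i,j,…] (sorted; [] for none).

0: ✓ CMP  NZCV=0000
1: ✓ MOVGE  r4←0x6d
2: · ADDLE
3: ✓ CMP  NZCV=0000
4: · MOVVS
5: ✓ SUBGE  r0←0x80
6: ✓ SUBGE  r3←0x52
7: ✓ CMP  NZCV=1001
8: · SUBHI
9: ✓ ADDCC  r4←0xbd

EXEC = [1,5,6,9]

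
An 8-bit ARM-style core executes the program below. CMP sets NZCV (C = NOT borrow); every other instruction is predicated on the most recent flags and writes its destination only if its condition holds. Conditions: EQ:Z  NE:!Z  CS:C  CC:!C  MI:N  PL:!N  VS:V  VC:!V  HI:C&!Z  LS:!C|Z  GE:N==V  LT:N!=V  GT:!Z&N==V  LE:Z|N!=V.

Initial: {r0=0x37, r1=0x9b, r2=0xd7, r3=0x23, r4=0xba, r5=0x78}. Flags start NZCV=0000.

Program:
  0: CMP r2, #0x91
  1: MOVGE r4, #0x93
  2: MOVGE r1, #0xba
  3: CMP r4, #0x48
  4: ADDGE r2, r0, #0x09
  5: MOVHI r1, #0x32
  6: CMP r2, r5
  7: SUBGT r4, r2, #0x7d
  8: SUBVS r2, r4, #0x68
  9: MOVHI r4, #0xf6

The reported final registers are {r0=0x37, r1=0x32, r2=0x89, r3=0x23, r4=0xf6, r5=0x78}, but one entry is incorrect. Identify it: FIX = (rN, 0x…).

FIX = (r2, 0x2b)

[0] flags=0010 → (cmp)
[1] flags=0010 GE?T → r4=0x93
[2] flags=0010 GE?T → r1=0xba
[3] flags=0011 → (cmp)
[4] flags=0011 GE?F → skip
[5] flags=0011 HI?T → r1=0x32
[6] flags=0011 → (cmp)
[7] flags=0011 GT?F → skip
[8] flags=0011 VS?T → r2=0x2b
[9] flags=0011 HI?T → r4=0xf6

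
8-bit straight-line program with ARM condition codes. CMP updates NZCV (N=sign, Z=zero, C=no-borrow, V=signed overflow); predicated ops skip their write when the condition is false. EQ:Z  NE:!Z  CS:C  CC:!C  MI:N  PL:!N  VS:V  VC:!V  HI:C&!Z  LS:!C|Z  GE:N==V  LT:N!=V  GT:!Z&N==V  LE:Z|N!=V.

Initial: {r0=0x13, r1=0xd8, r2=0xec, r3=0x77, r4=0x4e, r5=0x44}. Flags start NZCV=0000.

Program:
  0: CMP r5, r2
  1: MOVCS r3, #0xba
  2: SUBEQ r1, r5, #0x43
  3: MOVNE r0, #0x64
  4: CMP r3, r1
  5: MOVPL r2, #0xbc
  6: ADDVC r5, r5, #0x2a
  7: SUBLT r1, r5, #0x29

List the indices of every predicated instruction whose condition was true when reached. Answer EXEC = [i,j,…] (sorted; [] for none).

EXEC = [3]

0: ✓ CMP  NZCV=0000
1: · MOVCS
2: · SUBEQ
3: ✓ MOVNE  r0←0x64
4: ✓ CMP  NZCV=1001
5: · MOVPL
6: · ADDVC
7: · SUBLT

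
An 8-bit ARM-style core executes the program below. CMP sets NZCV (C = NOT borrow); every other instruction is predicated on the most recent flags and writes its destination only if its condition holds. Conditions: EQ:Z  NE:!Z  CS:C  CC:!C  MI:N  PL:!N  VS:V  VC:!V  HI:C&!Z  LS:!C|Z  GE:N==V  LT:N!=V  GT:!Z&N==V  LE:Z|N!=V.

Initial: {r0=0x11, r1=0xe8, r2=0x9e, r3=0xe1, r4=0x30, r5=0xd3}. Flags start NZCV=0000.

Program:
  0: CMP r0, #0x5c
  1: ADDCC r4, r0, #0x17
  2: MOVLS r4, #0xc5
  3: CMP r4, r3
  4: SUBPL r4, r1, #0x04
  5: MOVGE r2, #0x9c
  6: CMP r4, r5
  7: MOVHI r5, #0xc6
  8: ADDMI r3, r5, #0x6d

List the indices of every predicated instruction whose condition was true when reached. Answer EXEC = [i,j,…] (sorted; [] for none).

0: ✓ CMP  NZCV=1000
1: ✓ ADDCC  r4←0x28
2: ✓ MOVLS  r4←0xc5
3: ✓ CMP  NZCV=1000
4: · SUBPL
5: · MOVGE
6: ✓ CMP  NZCV=1000
7: · MOVHI
8: ✓ ADDMI  r3←0x40

EXEC = [1,2,8]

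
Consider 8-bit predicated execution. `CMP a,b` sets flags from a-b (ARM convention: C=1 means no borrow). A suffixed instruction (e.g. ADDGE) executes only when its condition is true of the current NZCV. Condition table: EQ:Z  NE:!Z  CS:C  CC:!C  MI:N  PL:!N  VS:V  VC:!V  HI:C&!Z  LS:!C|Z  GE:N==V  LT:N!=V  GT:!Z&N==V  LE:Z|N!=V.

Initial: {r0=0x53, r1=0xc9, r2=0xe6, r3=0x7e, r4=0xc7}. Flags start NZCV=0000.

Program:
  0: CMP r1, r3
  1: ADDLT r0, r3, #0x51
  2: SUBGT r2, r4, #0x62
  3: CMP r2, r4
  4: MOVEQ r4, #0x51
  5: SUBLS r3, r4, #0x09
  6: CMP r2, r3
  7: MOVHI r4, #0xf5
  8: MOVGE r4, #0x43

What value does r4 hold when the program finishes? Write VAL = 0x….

0: ✓ CMP  NZCV=0011
1: ✓ ADDLT  r0←0xcf
2: · SUBGT
3: ✓ CMP  NZCV=0010
4: · MOVEQ
5: · SUBLS
6: ✓ CMP  NZCV=0011
7: ✓ MOVHI  r4←0xf5
8: · MOVGE

VAL = 0xf5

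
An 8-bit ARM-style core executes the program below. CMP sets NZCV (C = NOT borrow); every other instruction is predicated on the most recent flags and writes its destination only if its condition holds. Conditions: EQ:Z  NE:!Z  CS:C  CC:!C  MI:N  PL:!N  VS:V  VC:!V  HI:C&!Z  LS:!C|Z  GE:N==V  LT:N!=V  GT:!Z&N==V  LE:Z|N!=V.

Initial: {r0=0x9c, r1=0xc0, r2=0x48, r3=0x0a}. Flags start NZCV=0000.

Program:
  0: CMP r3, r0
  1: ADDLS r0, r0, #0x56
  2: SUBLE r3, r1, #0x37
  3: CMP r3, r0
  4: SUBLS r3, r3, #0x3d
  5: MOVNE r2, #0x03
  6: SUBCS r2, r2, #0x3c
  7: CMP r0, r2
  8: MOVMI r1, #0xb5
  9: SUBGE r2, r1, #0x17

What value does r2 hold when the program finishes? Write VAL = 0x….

[0] flags=0000 → (cmp)
[1] flags=0000 LS?T → r0=0xf2
[2] flags=0000 LE?F → skip
[3] flags=0000 → (cmp)
[4] flags=0000 LS?T → r3=0xcd
[5] flags=0000 NE?T → r2=0x03
[6] flags=0000 CS?F → skip
[7] flags=1010 → (cmp)
[8] flags=1010 MI?T → r1=0xb5
[9] flags=1010 GE?F → skip

VAL = 0x03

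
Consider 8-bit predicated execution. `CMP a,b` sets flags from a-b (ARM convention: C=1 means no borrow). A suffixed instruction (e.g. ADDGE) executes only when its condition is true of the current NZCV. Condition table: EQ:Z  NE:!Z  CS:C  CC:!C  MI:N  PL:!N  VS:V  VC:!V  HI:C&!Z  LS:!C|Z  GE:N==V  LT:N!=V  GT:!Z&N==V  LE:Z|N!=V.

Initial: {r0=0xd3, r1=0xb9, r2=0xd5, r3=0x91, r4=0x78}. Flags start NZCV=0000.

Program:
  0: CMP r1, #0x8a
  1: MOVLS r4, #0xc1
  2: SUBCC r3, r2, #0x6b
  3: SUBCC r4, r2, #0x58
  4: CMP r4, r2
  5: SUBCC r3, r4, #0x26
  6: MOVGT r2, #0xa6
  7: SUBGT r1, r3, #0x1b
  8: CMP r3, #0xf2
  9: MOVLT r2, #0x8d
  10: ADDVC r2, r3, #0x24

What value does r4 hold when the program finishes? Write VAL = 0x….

0: ✓ CMP  NZCV=0010
1: · MOVLS
2: · SUBCC
3: · SUBCC
4: ✓ CMP  NZCV=1001
5: ✓ SUBCC  r3←0x52
6: ✓ MOVGT  r2←0xa6
7: ✓ SUBGT  r1←0x37
8: ✓ CMP  NZCV=0000
9: · MOVLT
10: ✓ ADDVC  r2←0x76

VAL = 0x78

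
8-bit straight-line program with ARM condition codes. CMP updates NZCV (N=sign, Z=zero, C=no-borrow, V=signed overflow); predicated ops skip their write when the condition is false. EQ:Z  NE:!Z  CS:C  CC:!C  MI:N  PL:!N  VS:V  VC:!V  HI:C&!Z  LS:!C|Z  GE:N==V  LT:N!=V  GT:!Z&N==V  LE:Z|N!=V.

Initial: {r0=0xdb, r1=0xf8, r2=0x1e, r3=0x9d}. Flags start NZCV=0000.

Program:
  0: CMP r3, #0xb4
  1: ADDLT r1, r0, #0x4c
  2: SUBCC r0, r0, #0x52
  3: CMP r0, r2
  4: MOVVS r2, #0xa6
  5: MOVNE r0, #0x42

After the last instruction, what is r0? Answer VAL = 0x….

[0] flags=1000 → (cmp)
[1] flags=1000 LT?T → r1=0x27
[2] flags=1000 CC?T → r0=0x89
[3] flags=0011 → (cmp)
[4] flags=0011 VS?T → r2=0xa6
[5] flags=0011 NE?T → r0=0x42

VAL = 0x42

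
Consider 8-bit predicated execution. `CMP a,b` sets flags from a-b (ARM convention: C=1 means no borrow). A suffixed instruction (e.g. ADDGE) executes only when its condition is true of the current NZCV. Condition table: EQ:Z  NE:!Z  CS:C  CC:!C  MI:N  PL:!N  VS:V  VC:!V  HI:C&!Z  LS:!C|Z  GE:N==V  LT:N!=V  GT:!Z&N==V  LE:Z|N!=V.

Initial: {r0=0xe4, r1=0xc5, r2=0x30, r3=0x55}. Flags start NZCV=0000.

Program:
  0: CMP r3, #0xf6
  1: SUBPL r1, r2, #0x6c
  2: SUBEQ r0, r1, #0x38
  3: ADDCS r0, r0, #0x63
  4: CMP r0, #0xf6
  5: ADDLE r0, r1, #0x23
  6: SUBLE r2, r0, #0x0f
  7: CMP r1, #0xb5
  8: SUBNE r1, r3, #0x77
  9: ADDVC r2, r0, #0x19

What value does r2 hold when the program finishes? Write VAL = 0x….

VAL = 0x00

0: ✓ CMP  NZCV=0000
1: ✓ SUBPL  r1←0xc4
2: · SUBEQ
3: · ADDCS
4: ✓ CMP  NZCV=1000
5: ✓ ADDLE  r0←0xe7
6: ✓ SUBLE  r2←0xd8
7: ✓ CMP  NZCV=0010
8: ✓ SUBNE  r1←0xde
9: ✓ ADDVC  r2←0x00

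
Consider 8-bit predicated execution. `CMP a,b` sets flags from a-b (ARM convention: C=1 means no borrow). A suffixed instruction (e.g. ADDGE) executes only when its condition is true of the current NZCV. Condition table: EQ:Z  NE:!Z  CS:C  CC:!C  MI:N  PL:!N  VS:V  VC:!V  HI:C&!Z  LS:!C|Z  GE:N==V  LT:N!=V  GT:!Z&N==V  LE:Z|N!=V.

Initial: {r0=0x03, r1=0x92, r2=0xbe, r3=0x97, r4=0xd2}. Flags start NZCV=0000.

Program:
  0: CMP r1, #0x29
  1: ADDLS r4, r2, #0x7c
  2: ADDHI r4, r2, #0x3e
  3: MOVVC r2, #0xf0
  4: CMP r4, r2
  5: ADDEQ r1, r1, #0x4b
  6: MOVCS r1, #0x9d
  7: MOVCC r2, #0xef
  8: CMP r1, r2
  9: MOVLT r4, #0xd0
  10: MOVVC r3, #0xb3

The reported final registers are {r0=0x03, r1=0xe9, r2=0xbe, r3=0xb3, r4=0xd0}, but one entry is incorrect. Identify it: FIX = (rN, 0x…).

[0] flags=0011 → (cmp)
[1] flags=0011 LS?F → skip
[2] flags=0011 HI?T → r4=0xfc
[3] flags=0011 VC?F → skip
[4] flags=0010 → (cmp)
[5] flags=0010 EQ?F → skip
[6] flags=0010 CS?T → r1=0x9d
[7] flags=0010 CC?F → skip
[8] flags=1000 → (cmp)
[9] flags=1000 LT?T → r4=0xd0
[10] flags=1000 VC?T → r3=0xb3

FIX = (r1, 0x9d)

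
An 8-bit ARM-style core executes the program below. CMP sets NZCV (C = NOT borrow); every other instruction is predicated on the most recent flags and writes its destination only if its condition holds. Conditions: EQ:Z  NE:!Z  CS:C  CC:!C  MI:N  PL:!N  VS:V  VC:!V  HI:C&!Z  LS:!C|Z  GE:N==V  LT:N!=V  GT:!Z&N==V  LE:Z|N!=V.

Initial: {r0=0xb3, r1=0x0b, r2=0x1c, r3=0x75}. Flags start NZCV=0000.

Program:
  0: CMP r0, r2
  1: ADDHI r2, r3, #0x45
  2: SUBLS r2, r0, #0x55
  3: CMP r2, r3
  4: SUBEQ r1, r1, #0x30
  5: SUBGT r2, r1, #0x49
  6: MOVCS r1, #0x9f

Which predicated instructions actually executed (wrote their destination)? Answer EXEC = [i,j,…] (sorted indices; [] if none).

[0] flags=1010 → (cmp)
[1] flags=1010 HI?T → r2=0xba
[2] flags=1010 LS?F → skip
[3] flags=0011 → (cmp)
[4] flags=0011 EQ?F → skip
[5] flags=0011 GT?F → skip
[6] flags=0011 CS?T → r1=0x9f

EXEC = [1,6]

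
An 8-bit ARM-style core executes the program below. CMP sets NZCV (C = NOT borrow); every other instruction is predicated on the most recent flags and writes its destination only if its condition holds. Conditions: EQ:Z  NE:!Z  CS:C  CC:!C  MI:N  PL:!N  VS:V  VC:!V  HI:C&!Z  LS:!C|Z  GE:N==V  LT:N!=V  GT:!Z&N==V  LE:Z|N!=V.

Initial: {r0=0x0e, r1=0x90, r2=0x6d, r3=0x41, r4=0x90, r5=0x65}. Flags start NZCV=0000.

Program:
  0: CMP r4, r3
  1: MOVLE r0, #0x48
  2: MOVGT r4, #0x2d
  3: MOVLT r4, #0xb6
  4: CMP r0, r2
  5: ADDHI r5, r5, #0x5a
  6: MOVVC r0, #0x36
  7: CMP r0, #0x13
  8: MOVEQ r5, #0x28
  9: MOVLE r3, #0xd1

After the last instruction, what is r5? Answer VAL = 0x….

VAL = 0x65

[0] flags=0011 → (cmp)
[1] flags=0011 LE?T → r0=0x48
[2] flags=0011 GT?F → skip
[3] flags=0011 LT?T → r4=0xb6
[4] flags=1000 → (cmp)
[5] flags=1000 HI?F → skip
[6] flags=1000 VC?T → r0=0x36
[7] flags=0010 → (cmp)
[8] flags=0010 EQ?F → skip
[9] flags=0010 LE?F → skip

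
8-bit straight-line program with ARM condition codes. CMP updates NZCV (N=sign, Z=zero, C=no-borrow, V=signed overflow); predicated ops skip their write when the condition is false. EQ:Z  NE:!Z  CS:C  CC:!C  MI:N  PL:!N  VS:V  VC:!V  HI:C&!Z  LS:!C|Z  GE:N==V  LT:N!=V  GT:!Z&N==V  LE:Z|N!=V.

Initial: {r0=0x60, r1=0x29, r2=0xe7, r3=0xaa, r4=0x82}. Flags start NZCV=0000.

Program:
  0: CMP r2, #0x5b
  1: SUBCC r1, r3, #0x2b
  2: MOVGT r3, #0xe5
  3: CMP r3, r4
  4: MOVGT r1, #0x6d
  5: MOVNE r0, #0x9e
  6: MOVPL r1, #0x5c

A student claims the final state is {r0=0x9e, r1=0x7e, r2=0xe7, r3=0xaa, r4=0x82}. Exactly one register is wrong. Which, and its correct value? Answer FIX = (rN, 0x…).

FIX = (r1, 0x5c)

[0] flags=1010 → (cmp)
[1] flags=1010 CC?F → skip
[2] flags=1010 GT?F → skip
[3] flags=0010 → (cmp)
[4] flags=0010 GT?T → r1=0x6d
[5] flags=0010 NE?T → r0=0x9e
[6] flags=0010 PL?T → r1=0x5c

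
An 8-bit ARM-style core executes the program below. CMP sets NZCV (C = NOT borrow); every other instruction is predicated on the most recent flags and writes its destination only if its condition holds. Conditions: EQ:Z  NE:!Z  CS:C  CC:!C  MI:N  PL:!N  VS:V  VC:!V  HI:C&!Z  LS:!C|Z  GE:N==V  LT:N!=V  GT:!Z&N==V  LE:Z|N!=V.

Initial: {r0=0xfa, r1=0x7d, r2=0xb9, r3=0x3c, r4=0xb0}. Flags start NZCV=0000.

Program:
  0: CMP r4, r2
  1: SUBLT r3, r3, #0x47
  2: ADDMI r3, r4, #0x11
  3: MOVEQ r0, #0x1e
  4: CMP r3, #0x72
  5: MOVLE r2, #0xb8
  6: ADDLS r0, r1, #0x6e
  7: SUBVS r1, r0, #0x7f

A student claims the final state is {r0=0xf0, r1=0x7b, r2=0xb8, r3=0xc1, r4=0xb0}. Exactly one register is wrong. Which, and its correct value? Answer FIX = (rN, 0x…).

FIX = (r0, 0xfa)

0: ✓ CMP  NZCV=1000
1: ✓ SUBLT  r3←0xf5
2: ✓ ADDMI  r3←0xc1
3: · MOVEQ
4: ✓ CMP  NZCV=0011
5: ✓ MOVLE  r2←0xb8
6: · ADDLS
7: ✓ SUBVS  r1←0x7b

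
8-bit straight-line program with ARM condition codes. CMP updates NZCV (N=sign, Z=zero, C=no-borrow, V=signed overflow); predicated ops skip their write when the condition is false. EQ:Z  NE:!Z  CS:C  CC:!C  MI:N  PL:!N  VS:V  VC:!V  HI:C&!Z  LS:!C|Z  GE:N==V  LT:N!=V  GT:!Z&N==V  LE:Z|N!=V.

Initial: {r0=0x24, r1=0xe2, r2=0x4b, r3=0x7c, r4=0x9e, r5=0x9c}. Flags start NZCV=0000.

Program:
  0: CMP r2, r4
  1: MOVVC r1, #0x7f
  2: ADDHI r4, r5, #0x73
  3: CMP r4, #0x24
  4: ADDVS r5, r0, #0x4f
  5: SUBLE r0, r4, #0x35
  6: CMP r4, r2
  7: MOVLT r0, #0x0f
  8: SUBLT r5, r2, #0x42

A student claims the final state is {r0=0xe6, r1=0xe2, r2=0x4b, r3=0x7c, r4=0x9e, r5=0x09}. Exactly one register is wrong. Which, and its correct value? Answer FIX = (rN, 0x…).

[0] flags=1001 → (cmp)
[1] flags=1001 VC?F → skip
[2] flags=1001 HI?F → skip
[3] flags=0011 → (cmp)
[4] flags=0011 VS?T → r5=0x73
[5] flags=0011 LE?T → r0=0x69
[6] flags=0011 → (cmp)
[7] flags=0011 LT?T → r0=0x0f
[8] flags=0011 LT?T → r5=0x09

FIX = (r0, 0x0f)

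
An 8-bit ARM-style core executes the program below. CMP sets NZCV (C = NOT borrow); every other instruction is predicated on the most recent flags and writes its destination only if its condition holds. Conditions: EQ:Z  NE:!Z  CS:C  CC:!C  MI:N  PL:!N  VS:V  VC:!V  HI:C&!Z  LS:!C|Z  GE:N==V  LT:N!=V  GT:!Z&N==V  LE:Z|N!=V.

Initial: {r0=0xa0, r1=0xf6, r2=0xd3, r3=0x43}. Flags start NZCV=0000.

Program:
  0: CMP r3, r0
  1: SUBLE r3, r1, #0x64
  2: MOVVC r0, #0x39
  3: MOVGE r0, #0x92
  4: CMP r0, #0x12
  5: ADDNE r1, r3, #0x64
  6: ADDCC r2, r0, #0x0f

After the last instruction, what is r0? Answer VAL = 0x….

VAL = 0x92

0: ✓ CMP  NZCV=1001
1: · SUBLE
2: · MOVVC
3: ✓ MOVGE  r0←0x92
4: ✓ CMP  NZCV=1010
5: ✓ ADDNE  r1←0xa7
6: · ADDCC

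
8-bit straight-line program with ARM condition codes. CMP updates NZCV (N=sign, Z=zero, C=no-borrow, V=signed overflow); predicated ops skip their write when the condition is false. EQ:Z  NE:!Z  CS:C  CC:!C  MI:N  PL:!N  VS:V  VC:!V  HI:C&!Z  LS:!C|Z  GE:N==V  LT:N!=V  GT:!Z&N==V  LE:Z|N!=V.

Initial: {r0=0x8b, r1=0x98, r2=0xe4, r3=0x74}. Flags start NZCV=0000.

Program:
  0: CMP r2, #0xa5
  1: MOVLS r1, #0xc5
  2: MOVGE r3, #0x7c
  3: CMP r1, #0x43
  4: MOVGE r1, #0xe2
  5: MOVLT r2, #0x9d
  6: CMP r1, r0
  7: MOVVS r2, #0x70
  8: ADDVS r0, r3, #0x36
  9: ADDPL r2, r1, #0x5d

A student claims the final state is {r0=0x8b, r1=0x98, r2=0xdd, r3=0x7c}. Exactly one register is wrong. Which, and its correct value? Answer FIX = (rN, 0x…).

FIX = (r2, 0xf5)

0: ✓ CMP  NZCV=0010
1: · MOVLS
2: ✓ MOVGE  r3←0x7c
3: ✓ CMP  NZCV=0011
4: · MOVGE
5: ✓ MOVLT  r2←0x9d
6: ✓ CMP  NZCV=0010
7: · MOVVS
8: · ADDVS
9: ✓ ADDPL  r2←0xf5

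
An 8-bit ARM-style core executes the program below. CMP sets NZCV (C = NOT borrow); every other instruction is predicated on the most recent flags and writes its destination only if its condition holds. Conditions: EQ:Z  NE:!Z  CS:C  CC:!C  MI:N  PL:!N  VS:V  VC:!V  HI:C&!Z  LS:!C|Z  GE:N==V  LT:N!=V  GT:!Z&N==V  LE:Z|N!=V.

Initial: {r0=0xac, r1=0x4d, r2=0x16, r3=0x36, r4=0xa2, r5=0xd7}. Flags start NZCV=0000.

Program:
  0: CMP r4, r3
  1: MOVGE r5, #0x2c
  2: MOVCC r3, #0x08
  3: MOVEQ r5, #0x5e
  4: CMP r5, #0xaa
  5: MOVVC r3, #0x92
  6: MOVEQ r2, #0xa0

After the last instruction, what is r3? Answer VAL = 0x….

VAL = 0x92

0: ✓ CMP  NZCV=0011
1: · MOVGE
2: · MOVCC
3: · MOVEQ
4: ✓ CMP  NZCV=0010
5: ✓ MOVVC  r3←0x92
6: · MOVEQ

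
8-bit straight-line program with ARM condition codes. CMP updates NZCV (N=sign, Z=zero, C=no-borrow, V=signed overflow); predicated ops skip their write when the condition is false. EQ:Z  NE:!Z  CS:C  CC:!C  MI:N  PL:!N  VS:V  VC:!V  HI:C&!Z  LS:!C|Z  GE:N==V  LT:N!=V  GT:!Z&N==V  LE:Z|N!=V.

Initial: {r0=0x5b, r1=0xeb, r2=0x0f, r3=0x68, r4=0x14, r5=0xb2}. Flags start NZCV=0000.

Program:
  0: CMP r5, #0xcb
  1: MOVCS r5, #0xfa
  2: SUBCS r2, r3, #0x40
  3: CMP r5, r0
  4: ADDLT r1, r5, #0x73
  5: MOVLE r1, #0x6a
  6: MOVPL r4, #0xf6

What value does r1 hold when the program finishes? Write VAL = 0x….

[0] flags=1000 → (cmp)
[1] flags=1000 CS?F → skip
[2] flags=1000 CS?F → skip
[3] flags=0011 → (cmp)
[4] flags=0011 LT?T → r1=0x25
[5] flags=0011 LE?T → r1=0x6a
[6] flags=0011 PL?T → r4=0xf6

VAL = 0x6a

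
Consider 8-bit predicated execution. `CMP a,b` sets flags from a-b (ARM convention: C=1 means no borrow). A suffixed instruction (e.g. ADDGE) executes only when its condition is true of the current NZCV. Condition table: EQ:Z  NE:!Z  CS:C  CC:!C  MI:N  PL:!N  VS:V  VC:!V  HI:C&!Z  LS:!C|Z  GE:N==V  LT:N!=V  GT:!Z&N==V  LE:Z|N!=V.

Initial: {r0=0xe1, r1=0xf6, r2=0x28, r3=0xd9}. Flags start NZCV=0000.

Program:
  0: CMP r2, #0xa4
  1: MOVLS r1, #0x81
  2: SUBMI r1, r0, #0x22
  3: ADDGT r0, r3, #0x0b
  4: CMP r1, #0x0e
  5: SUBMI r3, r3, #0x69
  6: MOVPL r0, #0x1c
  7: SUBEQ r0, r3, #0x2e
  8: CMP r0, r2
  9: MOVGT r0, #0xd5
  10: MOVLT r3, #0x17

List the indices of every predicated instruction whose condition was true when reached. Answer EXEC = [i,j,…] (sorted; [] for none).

EXEC = [1,2,3,5,10]

[0] flags=1001 → (cmp)
[1] flags=1001 LS?T → r1=0x81
[2] flags=1001 MI?T → r1=0xbf
[3] flags=1001 GT?T → r0=0xe4
[4] flags=1010 → (cmp)
[5] flags=1010 MI?T → r3=0x70
[6] flags=1010 PL?F → skip
[7] flags=1010 EQ?F → skip
[8] flags=1010 → (cmp)
[9] flags=1010 GT?F → skip
[10] flags=1010 LT?T → r3=0x17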